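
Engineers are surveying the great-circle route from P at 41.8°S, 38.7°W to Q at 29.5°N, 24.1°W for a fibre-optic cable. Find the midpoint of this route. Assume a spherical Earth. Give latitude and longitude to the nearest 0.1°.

From cos δ = sin φ₁ sin φ₂ + cos φ₁ cos φ₂ cos Δλ, the central angle is δ ≈ 1.266 rad (72.6°).
Interpolate at f = 1/2 with slerp weights a = sin((1−f)δ)/sin δ ≈ 0.620, b = sin(fδ)/sin δ ≈ 0.620.
p = a·p₁ + b·p₂ ≈ (0.854, -0.510, -0.108); φ = arcsin(p_z) ≈ -6.20°, λ = atan2(p_y, p_x) ≈ -30.83°.

≈ 6.2°S, 30.8°W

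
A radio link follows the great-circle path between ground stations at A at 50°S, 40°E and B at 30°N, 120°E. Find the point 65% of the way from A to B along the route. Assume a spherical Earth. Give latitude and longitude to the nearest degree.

≈ 0°N, 96°E

Convert each endpoint to a unit vector on the sphere (x = cos φ cos λ, y = cos φ sin λ, z = sin φ).
The central angle between the endpoints is δ = arccos(p₁·p₂) ≈ 1.861 rad (106.6°).
Interpolate at f = 0.65 with slerp weights a = sin((1−f)δ)/sin δ ≈ 0.633, b = sin(fδ)/sin δ ≈ 0.976.
p = a·p₁ + b·p₂ ≈ (-0.111, 0.994, 0.003); φ = arcsin(p_z) ≈ 0.20°, λ = atan2(p_y, p_x) ≈ 96.38°.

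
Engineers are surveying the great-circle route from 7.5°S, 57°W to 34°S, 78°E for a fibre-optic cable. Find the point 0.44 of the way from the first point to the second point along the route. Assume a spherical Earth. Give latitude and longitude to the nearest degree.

≈ 41°S, 11°W

Convert each endpoint to a unit vector on the sphere (x = cos φ cos λ, y = cos φ sin λ, z = sin φ).
The central angle between the endpoints is δ = arccos(p₁·p₂) ≈ 2.104 rad (120.5°).
Interpolate at f = 0.44 with slerp weights a = sin((1−f)δ)/sin δ ≈ 1.073, b = sin(fδ)/sin δ ≈ 0.928.
p = a·p₁ + b·p₂ ≈ (0.739, -0.140, -0.659); φ = arcsin(p_z) ≈ -41.21°, λ = atan2(p_y, p_x) ≈ -10.70°.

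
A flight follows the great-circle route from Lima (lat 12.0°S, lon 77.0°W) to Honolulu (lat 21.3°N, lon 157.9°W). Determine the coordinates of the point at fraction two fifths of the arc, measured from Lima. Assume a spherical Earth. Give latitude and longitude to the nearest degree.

Convert each endpoint to a unit vector on the sphere (x = cos φ cos λ, y = cos φ sin λ, z = sin φ).
The central angle between the endpoints is δ = arccos(p₁·p₂) ≈ 1.502 rad (86.1°).
Interpolate at f = 2/5 with slerp weights a = sin((1−f)δ)/sin δ ≈ 0.786, b = sin(fδ)/sin δ ≈ 0.567.
p = a·p₁ + b·p₂ ≈ (-0.316, -0.948, 0.042); φ = arcsin(p_z) ≈ 2.43°, λ = atan2(p_y, p_x) ≈ -108.45°.

≈ lat 2°N, lon 108°W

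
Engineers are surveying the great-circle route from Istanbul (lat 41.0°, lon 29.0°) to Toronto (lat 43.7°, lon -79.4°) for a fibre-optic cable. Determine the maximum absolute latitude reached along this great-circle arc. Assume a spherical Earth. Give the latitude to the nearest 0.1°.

The great circle lies in the plane with unit normal n̂ = (p₁ × p₂)/|p₁ × p₂|.
Here n̂_z ≈ -0.539; the vertex latitude is φ_max = arccos|n̂_z| ≈ 57.4°.
Check via Clairaut: cos φ_max = |cos φ₁| · sin C = cos(41.0°)·sin(45.6°) ≈ 0.539, again giving ≈ 57.4°.

≈ 57.4°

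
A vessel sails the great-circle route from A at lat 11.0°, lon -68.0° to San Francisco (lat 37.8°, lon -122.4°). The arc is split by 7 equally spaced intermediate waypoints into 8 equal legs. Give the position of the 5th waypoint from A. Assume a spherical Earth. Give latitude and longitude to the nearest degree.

Convert each endpoint to a unit vector on the sphere (x = cos φ cos λ, y = cos φ sin λ, z = sin φ).
The central angle between the endpoints is δ = arccos(p₁·p₂) ≈ 0.966 rad (55.4°).
Interpolate at f = 5/8 with slerp weights a = sin((1−f)δ)/sin δ ≈ 0.431, b = sin(fδ)/sin δ ≈ 0.690.
p = a·p₁ + b·p₂ ≈ (-0.134, -0.853, 0.505); φ = arcsin(p_z) ≈ 30.35°, λ = atan2(p_y, p_x) ≈ -98.92°.

≈ lat 30°, lon -99°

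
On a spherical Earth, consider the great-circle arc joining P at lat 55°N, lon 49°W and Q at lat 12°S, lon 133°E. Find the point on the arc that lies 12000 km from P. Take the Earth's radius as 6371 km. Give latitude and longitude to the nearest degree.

≈ lat 17°N, lon 134°E

The haversine formula gives a central angle δ ≈ 2.391 rad (137.0°) between the endpoints. The total great-circle distance is δ·R ≈ 2.391 × 6371 ≈ 15231 km, so the target fraction is f = 12000/15231 ≈ 0.788.
Interpolate at f ≈ 0.788 with slerp weights a = sin((1−f)δ)/sin δ ≈ 0.712, b = sin(fδ)/sin δ ≈ 1.394.
p = a·p₁ + b·p₂ ≈ (-0.662, 0.689, 0.293); φ = arcsin(p_z) ≈ 17.04°, λ = atan2(p_y, p_x) ≈ 133.85°.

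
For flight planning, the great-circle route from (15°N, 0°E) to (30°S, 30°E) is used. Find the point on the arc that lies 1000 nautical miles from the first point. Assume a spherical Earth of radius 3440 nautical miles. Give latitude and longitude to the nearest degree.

The haversine formula gives a central angle δ ≈ 0.933 rad (53.5°) between the endpoints. The total great-circle distance is δ·R ≈ 0.933 × 3440 ≈ 3211 nmi, so the target fraction is f = 1000/3211 ≈ 0.311.
Interpolate at f ≈ 0.311 with slerp weights a = sin((1−f)δ)/sin δ ≈ 0.746, b = sin(fδ)/sin δ ≈ 0.357.
p = a·p₁ + b·p₂ ≈ (0.988, 0.154, 0.015); φ = arcsin(p_z) ≈ 0.84°, λ = atan2(p_y, p_x) ≈ 8.88°.

≈ (1°N, 9°E)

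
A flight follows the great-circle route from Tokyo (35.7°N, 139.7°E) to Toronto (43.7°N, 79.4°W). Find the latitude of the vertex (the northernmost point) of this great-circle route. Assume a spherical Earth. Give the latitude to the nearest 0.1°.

The great circle lies in the plane with unit normal n̂ = (p₁ × p₂)/|p₁ × p₂|.
Here n̂_z ≈ +0.371; the vertex latitude is φ_max = arccos|n̂_z| ≈ 68.2°.
Check via Clairaut: cos φ_max = |cos φ₁| · sin C = cos(35.7°)·sin(27.2°) ≈ 0.371, again giving ≈ 68.2°.

≈ 68.2°N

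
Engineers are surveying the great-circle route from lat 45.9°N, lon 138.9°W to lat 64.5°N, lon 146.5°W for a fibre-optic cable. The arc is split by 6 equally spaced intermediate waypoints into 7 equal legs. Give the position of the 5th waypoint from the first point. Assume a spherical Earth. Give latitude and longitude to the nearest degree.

≈ lat 59°N, lon 144°W

From cos δ = sin φ₁ sin φ₂ + cos φ₁ cos φ₂ cos Δλ, the central angle is δ ≈ 0.333 rad (19.1°).
Interpolate at f = 5/7 with slerp weights a = sin((1−f)δ)/sin δ ≈ 0.291, b = sin(fδ)/sin δ ≈ 0.721.
p = a·p₁ + b·p₂ ≈ (-0.411, -0.304, 0.859); φ = arcsin(p_z) ≈ 59.24°, λ = atan2(p_y, p_x) ≈ -143.50°.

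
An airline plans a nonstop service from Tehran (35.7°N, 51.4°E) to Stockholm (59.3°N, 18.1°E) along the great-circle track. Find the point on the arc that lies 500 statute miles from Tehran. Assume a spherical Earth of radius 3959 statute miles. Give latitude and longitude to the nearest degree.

Write both endpoints as unit vectors p₁, p₂ with components (cos φ cos λ, cos φ sin λ, sin φ).
The central angle between the endpoints is δ = arccos(p₁·p₂) ≈ 0.558 rad (32.0°). The total great-circle distance is δ·R ≈ 0.558 × 3959 ≈ 2209 mi, so the target fraction is f = 500/2209 ≈ 0.226.
Interpolate at f ≈ 0.226 with slerp weights a = sin((1−f)δ)/sin δ ≈ 0.790, b = sin(fδ)/sin δ ≈ 0.238.
p = a·p₁ + b·p₂ ≈ (0.516, 0.539, 0.666); φ = arcsin(p_z) ≈ 41.73°, λ = atan2(p_y, p_x) ≈ 46.27°.

≈ 42°N, 46°E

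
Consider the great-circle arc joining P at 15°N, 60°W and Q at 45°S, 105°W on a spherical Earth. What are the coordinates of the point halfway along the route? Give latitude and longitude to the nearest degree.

Convert each endpoint to a unit vector on the sphere (x = cos φ cos λ, y = cos φ sin λ, z = sin φ).
The central angle between the endpoints is δ = arccos(p₁·p₂) ≈ 1.266 rad (72.5°).
Interpolate at f = 1/2 with slerp weights a = sin((1−f)δ)/sin δ ≈ 0.620, b = sin(fδ)/sin δ ≈ 0.620.
p = a·p₁ + b·p₂ ≈ (0.186, -0.942, -0.278); φ = arcsin(p_z) ≈ -16.14°, λ = atan2(p_y, p_x) ≈ -78.83°.

≈ 16°S, 79°W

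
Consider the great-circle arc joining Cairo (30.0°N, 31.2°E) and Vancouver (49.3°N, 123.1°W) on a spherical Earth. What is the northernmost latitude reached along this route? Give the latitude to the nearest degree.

≈ 76°N

The great circle lies in the plane with unit normal n̂ = (p₁ × p₂)/|p₁ × p₂|.
Here n̂_z ≈ -0.247; the vertex latitude is φ_max = arccos|n̂_z| ≈ 75.7°.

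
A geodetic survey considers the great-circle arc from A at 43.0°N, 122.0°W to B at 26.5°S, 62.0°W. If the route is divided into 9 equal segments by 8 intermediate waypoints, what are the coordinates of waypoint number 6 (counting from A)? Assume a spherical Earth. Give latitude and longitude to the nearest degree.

≈ 3°S, 80°W

The haversine formula gives a central angle δ ≈ 1.548 rad (88.7°) between the endpoints.
Interpolate at f = 6/9 with slerp weights a = sin((1−f)δ)/sin δ ≈ 0.493, b = sin(fδ)/sin δ ≈ 0.858.
p = a·p₁ + b·p₂ ≈ (0.169, -0.984, -0.047); φ = arcsin(p_z) ≈ -2.67°, λ = atan2(p_y, p_x) ≈ -80.23°.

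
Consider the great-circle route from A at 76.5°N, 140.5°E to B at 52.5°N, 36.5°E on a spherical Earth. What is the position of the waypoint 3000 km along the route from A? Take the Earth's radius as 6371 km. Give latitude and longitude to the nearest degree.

Write both endpoints as unit vectors p₁, p₂ with components (cos φ cos λ, cos φ sin λ, sin φ).
The central angle between the endpoints is δ = arccos(p₁·p₂) ≈ 0.742 rad (42.5°). The total great-circle distance is δ·R ≈ 0.742 × 6371 ≈ 4728 km, so the target fraction is f = 3000/4728 ≈ 0.635.
Interpolate at f ≈ 0.635 with slerp weights a = sin((1−f)δ)/sin δ ≈ 0.396, b = sin(fδ)/sin δ ≈ 0.671.
p = a·p₁ + b·p₂ ≈ (0.257, 0.302, 0.918); φ = arcsin(p_z) ≈ 66.64°, λ = atan2(p_y, p_x) ≈ 49.59°.

≈ 67°N, 50°E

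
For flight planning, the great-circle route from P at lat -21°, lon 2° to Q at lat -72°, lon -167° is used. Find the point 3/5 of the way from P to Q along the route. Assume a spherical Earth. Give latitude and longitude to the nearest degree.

Write both endpoints as unit vectors p₁, p₂ with components (cos φ cos λ, cos φ sin λ, sin φ).
The central angle between the endpoints is δ = arccos(p₁·p₂) ≈ 1.513 rad (86.7°).
Interpolate at f = 3/5 with slerp weights a = sin((1−f)δ)/sin δ ≈ 0.570, b = sin(fδ)/sin δ ≈ 0.790.
p = a·p₁ + b·p₂ ≈ (0.294, -0.036, -0.955); φ = arcsin(p_z) ≈ -72.77°, λ = atan2(p_y, p_x) ≈ -7.04°.

≈ lat -73°, lon -7°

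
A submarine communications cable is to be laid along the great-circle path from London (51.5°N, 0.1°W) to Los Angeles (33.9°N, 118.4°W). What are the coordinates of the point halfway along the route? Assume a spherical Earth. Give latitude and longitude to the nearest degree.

Write both endpoints as unit vectors p₁, p₂ with components (cos φ cos λ, cos φ sin λ, sin φ).
The central angle between the endpoints is δ = arccos(p₁·p₂) ≈ 1.378 rad (79.0°).
Interpolate at f = 1/2 with slerp weights a = sin((1−f)δ)/sin δ ≈ 0.648, b = sin(fδ)/sin δ ≈ 0.648.
p = a·p₁ + b·p₂ ≈ (0.148, -0.474, 0.868); φ = arcsin(p_z) ≈ 60.26°, λ = atan2(p_y, p_x) ≈ -72.70°.

≈ (60°N, 73°W)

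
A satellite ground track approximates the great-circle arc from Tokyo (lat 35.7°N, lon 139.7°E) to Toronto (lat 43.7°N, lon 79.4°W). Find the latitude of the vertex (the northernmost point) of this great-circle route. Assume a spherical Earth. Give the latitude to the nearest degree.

The great circle lies in the plane with unit normal n̂ = (p₁ × p₂)/|p₁ × p₂|.
Here n̂_z ≈ +0.371; the vertex latitude is φ_max = arccos|n̂_z| ≈ 68.2°.

≈ 68°N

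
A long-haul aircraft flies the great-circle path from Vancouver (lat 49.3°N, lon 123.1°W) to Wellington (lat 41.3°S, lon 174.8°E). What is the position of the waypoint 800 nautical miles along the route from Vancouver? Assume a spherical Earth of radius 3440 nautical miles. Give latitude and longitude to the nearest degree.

Convert each endpoint to a unit vector on the sphere (x = cos φ cos λ, y = cos φ sin λ, z = sin φ).
The central angle between the endpoints is δ = arccos(p₁·p₂) ≈ 1.845 rad (105.7°). The total great-circle distance is δ·R ≈ 1.845 × 3440 ≈ 6348 nmi, so the target fraction is f = 800/6348 ≈ 0.126.
Interpolate at f ≈ 0.126 with slerp weights a = sin((1−f)δ)/sin δ ≈ 1.038, b = sin(fδ)/sin δ ≈ 0.239.
p = a·p₁ + b·p₂ ≈ (-0.549, -0.551, 0.629); φ = arcsin(p_z) ≈ 38.97°, λ = atan2(p_y, p_x) ≈ -134.90°.

≈ lat 39°N, lon 135°W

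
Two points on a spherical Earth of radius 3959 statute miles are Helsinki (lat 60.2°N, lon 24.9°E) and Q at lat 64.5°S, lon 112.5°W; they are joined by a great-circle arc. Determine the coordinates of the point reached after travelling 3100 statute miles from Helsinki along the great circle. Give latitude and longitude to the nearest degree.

≈ lat 26°N, lon 17°W

Write both endpoints as unit vectors p₁, p₂ with components (cos φ cos λ, cos φ sin λ, sin φ).
The central angle between the endpoints is δ = arccos(p₁·p₂) ≈ 2.796 rad (160.2°). The total great-circle distance is δ·R ≈ 2.796 × 3959 ≈ 11068 mi, so the target fraction is f = 3100/11068 ≈ 0.280.
Interpolate at f ≈ 0.280 with slerp weights a = sin((1−f)δ)/sin δ ≈ 2.665, b = sin(fδ)/sin δ ≈ 2.080.
p = a·p₁ + b·p₂ ≈ (0.859, -0.270, 0.436); φ = arcsin(p_z) ≈ 25.83°, λ = atan2(p_y, p_x) ≈ -17.42°.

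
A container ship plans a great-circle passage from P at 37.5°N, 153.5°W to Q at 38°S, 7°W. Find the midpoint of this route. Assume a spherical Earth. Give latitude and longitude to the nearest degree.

Write both endpoints as unit vectors p₁, p₂ with components (cos φ cos λ, cos φ sin λ, sin φ).
The central angle between the endpoints is δ = arccos(p₁·p₂) ≈ 2.682 rad (153.7°).
Interpolate at f = 1/2 with slerp weights a = sin((1−f)δ)/sin δ ≈ 2.194, b = sin(fδ)/sin δ ≈ 2.194.
p = a·p₁ + b·p₂ ≈ (0.158, -0.987, -0.015); φ = arcsin(p_z) ≈ -0.87°, λ = atan2(p_y, p_x) ≈ -80.89°.

≈ 1°S, 81°W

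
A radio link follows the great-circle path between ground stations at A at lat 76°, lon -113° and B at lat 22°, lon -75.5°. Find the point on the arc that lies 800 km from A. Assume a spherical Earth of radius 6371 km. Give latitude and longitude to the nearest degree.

Write both endpoints as unit vectors p₁, p₂ with components (cos φ cos λ, cos φ sin λ, sin φ).
The central angle between the endpoints is δ = arccos(p₁·p₂) ≈ 0.999 rad (57.2°). The total great-circle distance is δ·R ≈ 0.999 × 6371 ≈ 6362 km, so the target fraction is f = 800/6362 ≈ 0.126.
Interpolate at f ≈ 0.126 with slerp weights a = sin((1−f)δ)/sin δ ≈ 0.911, b = sin(fδ)/sin δ ≈ 0.149.
p = a·p₁ + b·p₂ ≈ (-0.052, -0.337, 0.940); φ = arcsin(p_z) ≈ 70.09°, λ = atan2(p_y, p_x) ≈ -98.71°.

≈ lat 70°, lon -99°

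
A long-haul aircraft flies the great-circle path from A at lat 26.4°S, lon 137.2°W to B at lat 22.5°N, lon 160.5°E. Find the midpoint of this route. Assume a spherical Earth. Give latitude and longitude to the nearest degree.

≈ lat 2°S, lon 169°W

Convert each endpoint to a unit vector on the sphere (x = cos φ cos λ, y = cos φ sin λ, z = sin φ).
The central angle between the endpoints is δ = arccos(p₁·p₂) ≈ 1.355 rad (77.6°).
Interpolate at f = 1/2 with slerp weights a = sin((1−f)δ)/sin δ ≈ 0.642, b = sin(fδ)/sin δ ≈ 0.642.
p = a·p₁ + b·p₂ ≈ (-0.980, -0.193, -0.040); φ = arcsin(p_z) ≈ -2.28°, λ = atan2(p_y, p_x) ≈ -168.89°.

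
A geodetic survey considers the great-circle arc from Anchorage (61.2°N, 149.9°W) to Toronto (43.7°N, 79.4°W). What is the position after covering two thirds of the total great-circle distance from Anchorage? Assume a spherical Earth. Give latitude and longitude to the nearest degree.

Write both endpoints as unit vectors p₁, p₂ with components (cos φ cos λ, cos φ sin λ, sin φ).
The central angle between the endpoints is δ = arccos(p₁·p₂) ≈ 0.765 rad (43.8°).
Interpolate at f = 2/3 with slerp weights a = sin((1−f)δ)/sin δ ≈ 0.364, b = sin(fδ)/sin δ ≈ 0.705.
p = a·p₁ + b·p₂ ≈ (-0.058, -0.589, 0.806); φ = arcsin(p_z) ≈ 53.72°, λ = atan2(p_y, p_x) ≈ -95.63°.

≈ (54°N, 96°W)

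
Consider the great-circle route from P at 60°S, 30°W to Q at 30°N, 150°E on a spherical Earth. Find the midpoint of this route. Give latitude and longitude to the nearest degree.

The haversine formula gives a central angle δ ≈ 2.618 rad (150.0°) between the endpoints.
Interpolate at f = 1/2 with slerp weights a = sin((1−f)δ)/sin δ ≈ 1.932, b = sin(fδ)/sin δ ≈ 1.932.
p = a·p₁ + b·p₂ ≈ (-0.612, 0.354, -0.707); φ = arcsin(p_z) ≈ -45.00°, λ = atan2(p_y, p_x) ≈ 150.00°.

≈ 45°S, 150°E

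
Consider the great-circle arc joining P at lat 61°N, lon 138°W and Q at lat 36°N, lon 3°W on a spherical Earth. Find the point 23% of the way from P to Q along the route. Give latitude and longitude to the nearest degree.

≈ lat 72°N, lon 103°W

Convert each endpoint to a unit vector on the sphere (x = cos φ cos λ, y = cos φ sin λ, z = sin φ).
The central angle between the endpoints is δ = arccos(p₁·p₂) ≈ 1.332 rad (76.3°).
Interpolate at f = 0.23 with slerp weights a = sin((1−f)δ)/sin δ ≈ 0.880, b = sin(fδ)/sin δ ≈ 0.310.
p = a·p₁ + b·p₂ ≈ (-0.066, -0.299, 0.952); φ = arcsin(p_z) ≈ 72.19°, λ = atan2(p_y, p_x) ≈ -102.52°.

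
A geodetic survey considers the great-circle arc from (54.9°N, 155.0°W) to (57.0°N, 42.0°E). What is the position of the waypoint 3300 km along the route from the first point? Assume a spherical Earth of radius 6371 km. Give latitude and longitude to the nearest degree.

≈ (82°N, 165°E)

Write both endpoints as unit vectors p₁, p₂ with components (cos φ cos λ, cos φ sin λ, sin φ).
The central angle between the endpoints is δ = arccos(p₁·p₂) ≈ 1.174 rad (67.3°). The total great-circle distance is δ·R ≈ 1.174 × 6371 ≈ 7478 km, so the target fraction is f = 3300/7478 ≈ 0.441.
Interpolate at f ≈ 0.441 with slerp weights a = sin((1−f)δ)/sin δ ≈ 0.661, b = sin(fδ)/sin δ ≈ 0.537.
p = a·p₁ + b·p₂ ≈ (-0.127, 0.035, 0.991); φ = arcsin(p_z) ≈ 82.41°, λ = atan2(p_y, p_x) ≈ 164.64°.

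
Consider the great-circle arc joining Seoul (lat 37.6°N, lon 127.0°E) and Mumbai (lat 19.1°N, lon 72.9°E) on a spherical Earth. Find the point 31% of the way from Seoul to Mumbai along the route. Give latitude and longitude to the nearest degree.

≈ lat 34°N, lon 108°E

From cos δ = sin φ₁ sin φ₂ + cos φ₁ cos φ₂ cos Δλ, the central angle is δ ≈ 0.878 rad (50.3°).
Interpolate at f = 0.31 with slerp weights a = sin((1−f)δ)/sin δ ≈ 0.740, b = sin(fδ)/sin δ ≈ 0.349.
p = a·p₁ + b·p₂ ≈ (-0.256, 0.784, 0.566); φ = arcsin(p_z) ≈ 34.46°, λ = atan2(p_y, p_x) ≈ 108.07°.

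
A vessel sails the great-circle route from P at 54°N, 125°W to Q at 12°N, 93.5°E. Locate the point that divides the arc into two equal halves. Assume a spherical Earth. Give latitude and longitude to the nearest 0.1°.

≈ 58.0°N, 128.7°E

Convert each endpoint to a unit vector on the sphere (x = cos φ cos λ, y = cos φ sin λ, z = sin φ).
The central angle between the endpoints is δ = arccos(p₁·p₂) ≈ 1.856 rad (106.4°).
Interpolate at f = 1/2 with slerp weights a = sin((1−f)δ)/sin δ ≈ 0.834, b = sin(fδ)/sin δ ≈ 0.834.
p = a·p₁ + b·p₂ ≈ (-0.331, 0.413, 0.848); φ = arcsin(p_z) ≈ 58.05°, λ = atan2(p_y, p_x) ≈ 128.73°.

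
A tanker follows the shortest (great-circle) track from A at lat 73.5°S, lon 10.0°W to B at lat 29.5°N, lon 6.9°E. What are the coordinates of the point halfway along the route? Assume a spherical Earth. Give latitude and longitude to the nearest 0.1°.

≈ lat 22.2°S, lon 2.8°E

Write both endpoints as unit vectors p₁, p₂ with components (cos φ cos λ, cos φ sin λ, sin φ).
The central angle between the endpoints is δ = arccos(p₁·p₂) ≈ 1.809 rad (103.6°).
Interpolate at f = 1/2 with slerp weights a = sin((1−f)δ)/sin δ ≈ 0.809, b = sin(fδ)/sin δ ≈ 0.809.
p = a·p₁ + b·p₂ ≈ (0.925, 0.045, -0.377); φ = arcsin(p_z) ≈ -22.16°, λ = atan2(p_y, p_x) ≈ 2.77°.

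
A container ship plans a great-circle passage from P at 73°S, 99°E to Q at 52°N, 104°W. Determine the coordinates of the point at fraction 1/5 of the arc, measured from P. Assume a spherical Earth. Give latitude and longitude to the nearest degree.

≈ 70°S, 147°W

Write both endpoints as unit vectors p₁, p₂ with components (cos φ cos λ, cos φ sin λ, sin φ).
The central angle between the endpoints is δ = arccos(p₁·p₂) ≈ 2.737 rad (156.8°).
Interpolate at f = 1/5 with slerp weights a = sin((1−f)δ)/sin δ ≈ 2.069, b = sin(fδ)/sin δ ≈ 1.322.
p = a·p₁ + b·p₂ ≈ (-0.292, -0.192, -0.937); φ = arcsin(p_z) ≈ -69.56°, λ = atan2(p_y, p_x) ≈ -146.60°.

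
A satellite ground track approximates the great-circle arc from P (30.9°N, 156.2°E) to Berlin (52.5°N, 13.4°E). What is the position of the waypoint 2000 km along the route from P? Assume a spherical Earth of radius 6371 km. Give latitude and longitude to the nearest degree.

≈ (47°N, 147°E)

Convert each endpoint to a unit vector on the sphere (x = cos φ cos λ, y = cos φ sin λ, z = sin φ).
The central angle between the endpoints is δ = arccos(p₁·p₂) ≈ 1.579 rad (90.5°). The total great-circle distance is δ·R ≈ 1.579 × 6371 ≈ 10063 km, so the target fraction is f = 2000/10063 ≈ 0.199.
Interpolate at f ≈ 0.199 with slerp weights a = sin((1−f)δ)/sin δ ≈ 0.954, b = sin(fδ)/sin δ ≈ 0.309.
p = a·p₁ + b·p₂ ≈ (-0.566, 0.374, 0.735); φ = arcsin(p_z) ≈ 47.29°, λ = atan2(p_y, p_x) ≈ 146.55°.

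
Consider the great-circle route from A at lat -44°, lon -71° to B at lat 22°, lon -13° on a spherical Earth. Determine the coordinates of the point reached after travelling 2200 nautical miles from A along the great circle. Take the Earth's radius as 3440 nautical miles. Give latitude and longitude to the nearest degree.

From cos δ = sin φ₁ sin φ₂ + cos φ₁ cos φ₂ cos Δλ, the central angle is δ ≈ 1.477 rad (84.7°). The total great-circle distance is δ·R ≈ 1.477 × 3440 ≈ 5082 nmi, so the target fraction is f = 2200/5082 ≈ 0.433.
Interpolate at f ≈ 0.433 with slerp weights a = sin((1−f)δ)/sin δ ≈ 0.746, b = sin(fδ)/sin δ ≈ 0.599.
p = a·p₁ + b·p₂ ≈ (0.716, -0.633, -0.294); φ = arcsin(p_z) ≈ -17.10°, λ = atan2(p_y, p_x) ≈ -41.45°.

≈ lat -17°, lon -41°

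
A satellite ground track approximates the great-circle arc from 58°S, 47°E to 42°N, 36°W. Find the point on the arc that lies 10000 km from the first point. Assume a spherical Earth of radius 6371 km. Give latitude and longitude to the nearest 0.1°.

Convert each endpoint to a unit vector on the sphere (x = cos φ cos λ, y = cos φ sin λ, z = sin φ).
The central angle between the endpoints is δ = arccos(p₁·p₂) ≈ 2.117 rad (121.3°). The total great-circle distance is δ·R ≈ 2.117 × 6371 ≈ 13488 km, so the target fraction is f = 10000/13488 ≈ 0.741.
Interpolate at f ≈ 0.741 with slerp weights a = sin((1−f)δ)/sin δ ≈ 0.609, b = sin(fδ)/sin δ ≈ 1.170.
p = a·p₁ + b·p₂ ≈ (0.924, -0.275, 0.267); φ = arcsin(p_z) ≈ 15.46°, λ = atan2(p_y, p_x) ≈ -16.59°.

≈ 15.5°N, 16.6°W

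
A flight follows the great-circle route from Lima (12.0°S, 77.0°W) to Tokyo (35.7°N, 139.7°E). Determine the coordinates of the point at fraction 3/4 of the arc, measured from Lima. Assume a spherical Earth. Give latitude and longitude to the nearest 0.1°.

The haversine formula gives a central angle δ ≈ 2.431 rad (139.3°) between the endpoints.
Interpolate at f = 3/4 with slerp weights a = sin((1−f)δ)/sin δ ≈ 0.876, b = sin(fδ)/sin δ ≈ 1.485.
p = a·p₁ + b·p₂ ≈ (-0.727, -0.055, 0.684); φ = arcsin(p_z) ≈ 43.19°, λ = atan2(p_y, p_x) ≈ -175.69°.

≈ (43.2°N, 175.7°W)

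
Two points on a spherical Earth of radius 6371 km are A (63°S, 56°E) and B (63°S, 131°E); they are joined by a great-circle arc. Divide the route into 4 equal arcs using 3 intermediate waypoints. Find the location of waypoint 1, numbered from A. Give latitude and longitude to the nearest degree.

≈ (67°S, 73°E)

Convert each endpoint to a unit vector on the sphere (x = cos φ cos λ, y = cos φ sin λ, z = sin φ).
The central angle between the endpoints is δ = arccos(p₁·p₂) ≈ 0.560 rad (32.1°).
Interpolate at f = 1/4 with slerp weights a = sin((1−f)δ)/sin δ ≈ 0.768, b = sin(fδ)/sin δ ≈ 0.263.
p = a·p₁ + b·p₂ ≈ (0.117, 0.379, -0.918); φ = arcsin(p_z) ≈ -66.64°, λ = atan2(p_y, p_x) ≈ 72.89°.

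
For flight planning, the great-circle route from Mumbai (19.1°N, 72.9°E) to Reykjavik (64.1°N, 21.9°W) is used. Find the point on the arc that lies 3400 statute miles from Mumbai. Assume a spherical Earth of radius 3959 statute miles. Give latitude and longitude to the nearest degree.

≈ 58°N, 32°E

The haversine formula gives a central angle δ ≈ 1.308 rad (74.9°) between the endpoints. The total great-circle distance is δ·R ≈ 1.308 × 3959 ≈ 5178 mi, so the target fraction is f = 3400/5178 ≈ 0.657.
Interpolate at f ≈ 0.657 with slerp weights a = sin((1−f)δ)/sin δ ≈ 0.450, b = sin(fδ)/sin δ ≈ 0.784.
p = a·p₁ + b·p₂ ≈ (0.443, 0.278, 0.852); φ = arcsin(p_z) ≈ 58.47°, λ = atan2(p_y, p_x) ≈ 32.17°.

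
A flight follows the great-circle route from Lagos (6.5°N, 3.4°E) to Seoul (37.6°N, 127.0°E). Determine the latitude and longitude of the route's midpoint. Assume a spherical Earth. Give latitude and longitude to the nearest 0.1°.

≈ (40.0°N, 53.3°E)

Convert each endpoint to a unit vector on the sphere (x = cos φ cos λ, y = cos φ sin λ, z = sin φ).
The central angle between the endpoints is δ = arccos(p₁·p₂) ≈ 1.946 rad (111.5°).
Interpolate at f = 1/2 with slerp weights a = sin((1−f)δ)/sin δ ≈ 0.888, b = sin(fδ)/sin δ ≈ 0.888.
p = a·p₁ + b·p₂ ≈ (0.458, 0.615, 0.643); φ = arcsin(p_z) ≈ 39.99°, λ = atan2(p_y, p_x) ≈ 53.33°.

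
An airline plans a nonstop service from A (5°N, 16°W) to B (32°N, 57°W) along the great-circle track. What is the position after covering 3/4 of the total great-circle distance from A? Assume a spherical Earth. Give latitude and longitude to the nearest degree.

Write both endpoints as unit vectors p₁, p₂ with components (cos φ cos λ, cos φ sin λ, sin φ).
The central angle between the endpoints is δ = arccos(p₁·p₂) ≈ 0.818 rad (46.9°).
Interpolate at f = 3/4 with slerp weights a = sin((1−f)δ)/sin δ ≈ 0.278, b = sin(fδ)/sin δ ≈ 0.789.
p = a·p₁ + b·p₂ ≈ (0.631, -0.637, 0.442); φ = arcsin(p_z) ≈ 26.25°, λ = atan2(p_y, p_x) ≈ -45.30°.

≈ (26°N, 45°W)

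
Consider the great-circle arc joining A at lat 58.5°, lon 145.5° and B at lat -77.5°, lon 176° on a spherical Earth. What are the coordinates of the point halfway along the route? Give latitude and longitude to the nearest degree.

The haversine formula gives a central angle δ ≈ 2.396 rad (137.3°) between the endpoints.
Interpolate at f = 1/2 with slerp weights a = sin((1−f)δ)/sin δ ≈ 1.374, b = sin(fδ)/sin δ ≈ 1.374.
p = a·p₁ + b·p₂ ≈ (-0.888, 0.427, -0.170); φ = arcsin(p_z) ≈ -9.78°, λ = atan2(p_y, p_x) ≈ 154.31°.

≈ lat -10°, lon 154°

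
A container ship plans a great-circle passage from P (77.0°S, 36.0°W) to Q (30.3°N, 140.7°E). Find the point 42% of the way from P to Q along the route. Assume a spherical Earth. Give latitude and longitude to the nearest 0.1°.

≈ (47.0°S, 139.2°E)

Convert each endpoint to a unit vector on the sphere (x = cos φ cos λ, y = cos φ sin λ, z = sin φ).
The central angle between the endpoints is δ = arccos(p₁·p₂) ≈ 2.326 rad (133.3°).
Interpolate at f = 0.42 with slerp weights a = sin((1−f)δ)/sin δ ≈ 1.340, b = sin(fδ)/sin δ ≈ 1.138.
p = a·p₁ + b·p₂ ≈ (-0.517, 0.445, -0.731); φ = arcsin(p_z) ≈ -46.99°, λ = atan2(p_y, p_x) ≈ 139.24°.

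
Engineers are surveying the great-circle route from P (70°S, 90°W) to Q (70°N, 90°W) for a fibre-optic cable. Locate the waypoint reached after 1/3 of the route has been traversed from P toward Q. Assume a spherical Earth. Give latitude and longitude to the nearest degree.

≈ (23°S, 90°W)

From cos δ = sin φ₁ sin φ₂ + cos φ₁ cos φ₂ cos Δλ, the central angle is δ ≈ 2.443 rad (140.0°).
Interpolate at f = 1/3 with slerp weights a = sin((1−f)δ)/sin δ ≈ 1.553, b = sin(fδ)/sin δ ≈ 1.132.
p = a·p₁ + b·p₂ ≈ (0.000, -0.918, -0.396); φ = arcsin(p_z) ≈ -23.33°, λ = atan2(p_y, p_x) ≈ -90.00°.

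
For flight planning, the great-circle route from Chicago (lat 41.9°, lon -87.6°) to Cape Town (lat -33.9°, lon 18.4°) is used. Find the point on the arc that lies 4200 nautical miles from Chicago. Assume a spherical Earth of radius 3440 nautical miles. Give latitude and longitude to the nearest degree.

Convert each endpoint to a unit vector on the sphere (x = cos φ cos λ, y = cos φ sin λ, z = sin φ).
The central angle between the endpoints is δ = arccos(p₁·p₂) ≈ 2.145 rad (122.9°). The total great-circle distance is δ·R ≈ 2.145 × 3440 ≈ 7377 nmi, so the target fraction is f = 4200/7377 ≈ 0.569.
Interpolate at f ≈ 0.569 with slerp weights a = sin((1−f)δ)/sin δ ≈ 0.950, b = sin(fδ)/sin δ ≈ 1.119.
p = a·p₁ + b·p₂ ≈ (0.911, -0.413, 0.011); φ = arcsin(p_z) ≈ 0.60°, λ = atan2(p_y, p_x) ≈ -24.42°.

≈ lat 1°, lon -24°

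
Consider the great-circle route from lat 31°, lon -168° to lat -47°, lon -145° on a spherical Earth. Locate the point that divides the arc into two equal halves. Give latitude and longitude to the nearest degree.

≈ lat -8°, lon -158°

Write both endpoints as unit vectors p₁, p₂ with components (cos φ cos λ, cos φ sin λ, sin φ).
The central angle between the endpoints is δ = arccos(p₁·p₂) ≈ 1.409 rad (80.7°).
Interpolate at f = 1/2 with slerp weights a = sin((1−f)δ)/sin δ ≈ 0.656, b = sin(fδ)/sin δ ≈ 0.656.
p = a·p₁ + b·p₂ ≈ (-0.917, -0.374, -0.142); φ = arcsin(p_z) ≈ -8.16°, λ = atan2(p_y, p_x) ≈ -157.83°.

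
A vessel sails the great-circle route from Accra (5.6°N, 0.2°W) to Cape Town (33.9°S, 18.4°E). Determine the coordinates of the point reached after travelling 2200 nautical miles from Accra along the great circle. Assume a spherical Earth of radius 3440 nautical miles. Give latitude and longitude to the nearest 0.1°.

≈ 28.0°S, 14.9°E

Write both endpoints as unit vectors p₁, p₂ with components (cos φ cos λ, cos φ sin λ, sin φ).
The central angle between the endpoints is δ = arccos(p₁·p₂) ≈ 0.755 rad (43.2°). The total great-circle distance is δ·R ≈ 0.755 × 3440 ≈ 2596 nmi, so the target fraction is f = 2200/2596 ≈ 0.847.
Interpolate at f ≈ 0.847 with slerp weights a = sin((1−f)δ)/sin δ ≈ 0.168, b = sin(fδ)/sin δ ≈ 0.871.
p = a·p₁ + b·p₂ ≈ (0.853, 0.228, -0.470); φ = arcsin(p_z) ≈ -28.00°, λ = atan2(p_y, p_x) ≈ 14.94°.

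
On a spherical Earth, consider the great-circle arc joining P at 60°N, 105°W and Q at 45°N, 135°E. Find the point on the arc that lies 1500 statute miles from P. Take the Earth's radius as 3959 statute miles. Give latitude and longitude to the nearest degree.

≈ 70°N, 153°W

Convert each endpoint to a unit vector on the sphere (x = cos φ cos λ, y = cos φ sin λ, z = sin φ).
The central angle between the endpoints is δ = arccos(p₁·p₂) ≈ 1.120 rad (64.2°). The total great-circle distance is δ·R ≈ 1.120 × 3959 ≈ 4434 mi, so the target fraction is f = 1500/4434 ≈ 0.338.
Interpolate at f ≈ 0.338 with slerp weights a = sin((1−f)δ)/sin δ ≈ 0.750, b = sin(fδ)/sin δ ≈ 0.411.
p = a·p₁ + b·p₂ ≈ (-0.303, -0.157, 0.940); φ = arcsin(p_z) ≈ 70.08°, λ = atan2(p_y, p_x) ≈ -152.60°.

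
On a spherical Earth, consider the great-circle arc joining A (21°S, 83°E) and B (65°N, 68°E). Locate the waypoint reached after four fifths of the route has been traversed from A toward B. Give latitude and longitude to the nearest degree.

≈ (48°N, 74°E)

Write both endpoints as unit vectors p₁, p₂ with components (cos φ cos λ, cos φ sin λ, sin φ).
The central angle between the endpoints is δ = arccos(p₁·p₂) ≈ 1.514 rad (86.8°).
Interpolate at f = 4/5 with slerp weights a = sin((1−f)δ)/sin δ ≈ 0.299, b = sin(fδ)/sin δ ≈ 0.938.
p = a·p₁ + b·p₂ ≈ (0.182, 0.644, 0.743); φ = arcsin(p_z) ≈ 47.97°, λ = atan2(p_y, p_x) ≈ 74.19°.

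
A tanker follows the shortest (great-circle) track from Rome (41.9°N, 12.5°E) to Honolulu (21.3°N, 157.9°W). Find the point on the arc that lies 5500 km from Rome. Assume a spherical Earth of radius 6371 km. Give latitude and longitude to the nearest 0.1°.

≈ (82.4°N, 84.5°W)

Write both endpoints as unit vectors p₁, p₂ with components (cos φ cos λ, cos φ sin λ, sin φ).
The central angle between the endpoints is δ = arccos(p₁·p₂) ≈ 2.028 rad (116.2°). The total great-circle distance is δ·R ≈ 2.028 × 6371 ≈ 12918 km, so the target fraction is f = 5500/12918 ≈ 0.426.
Interpolate at f ≈ 0.426 with slerp weights a = sin((1−f)δ)/sin δ ≈ 1.024, b = sin(fδ)/sin δ ≈ 0.847.
p = a·p₁ + b·p₂ ≈ (0.013, -0.132, 0.991); φ = arcsin(p_z) ≈ 82.38°, λ = atan2(p_y, p_x) ≈ -84.48°.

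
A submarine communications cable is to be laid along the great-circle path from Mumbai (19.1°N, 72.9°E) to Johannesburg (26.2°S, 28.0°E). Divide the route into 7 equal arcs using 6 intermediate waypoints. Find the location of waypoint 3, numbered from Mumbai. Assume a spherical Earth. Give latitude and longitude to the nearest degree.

From cos δ = sin φ₁ sin φ₂ + cos φ₁ cos φ₂ cos Δλ, the central angle is δ ≈ 1.097 rad (62.9°).
Interpolate at f = 3/7 with slerp weights a = sin((1−f)δ)/sin δ ≈ 0.659, b = sin(fδ)/sin δ ≈ 0.509.
p = a·p₁ + b·p₂ ≈ (0.587, 0.810, -0.009); φ = arcsin(p_z) ≈ -0.52°, λ = atan2(p_y, p_x) ≈ 54.09°.

≈ 1°S, 54°E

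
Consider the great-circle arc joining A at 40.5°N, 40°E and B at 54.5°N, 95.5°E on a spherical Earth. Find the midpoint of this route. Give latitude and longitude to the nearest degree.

≈ 51°N, 64°E

Convert each endpoint to a unit vector on the sphere (x = cos φ cos λ, y = cos φ sin λ, z = sin φ).
The central angle between the endpoints is δ = arccos(p₁·p₂) ≈ 0.678 rad (38.8°).
Interpolate at f = 1/2 with slerp weights a = sin((1−f)δ)/sin δ ≈ 0.530, b = sin(fδ)/sin δ ≈ 0.530.
p = a·p₁ + b·p₂ ≈ (0.279, 0.566, 0.776); φ = arcsin(p_z) ≈ 50.89°, λ = atan2(p_y, p_x) ≈ 63.72°.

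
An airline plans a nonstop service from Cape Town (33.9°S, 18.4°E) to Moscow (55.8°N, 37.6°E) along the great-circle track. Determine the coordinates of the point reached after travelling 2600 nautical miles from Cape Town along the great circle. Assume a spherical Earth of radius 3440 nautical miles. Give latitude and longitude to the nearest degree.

Convert each endpoint to a unit vector on the sphere (x = cos φ cos λ, y = cos φ sin λ, z = sin φ).
The central angle between the endpoints is δ = arccos(p₁·p₂) ≈ 1.592 rad (91.2°). The total great-circle distance is δ·R ≈ 1.592 × 3440 ≈ 5475 nmi, so the target fraction is f = 2600/5475 ≈ 0.475.
Interpolate at f ≈ 0.475 with slerp weights a = sin((1−f)δ)/sin δ ≈ 0.742, b = sin(fδ)/sin δ ≈ 0.686.
p = a·p₁ + b·p₂ ≈ (0.890, 0.430, 0.154); φ = arcsin(p_z) ≈ 8.84°, λ = atan2(p_y, p_x) ≈ 25.77°.

≈ (9°N, 26°E)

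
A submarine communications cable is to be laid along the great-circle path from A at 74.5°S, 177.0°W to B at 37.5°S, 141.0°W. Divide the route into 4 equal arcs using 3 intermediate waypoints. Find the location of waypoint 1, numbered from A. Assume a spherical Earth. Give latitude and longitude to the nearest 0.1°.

From cos δ = sin φ₁ sin φ₂ + cos φ₁ cos φ₂ cos Δλ, the central angle is δ ≈ 0.710 rad (40.7°).
Interpolate at f = 1/4 with slerp weights a = sin((1−f)δ)/sin δ ≈ 0.779, b = sin(fδ)/sin δ ≈ 0.271.
p = a·p₁ + b·p₂ ≈ (-0.375, -0.146, -0.915); φ = arcsin(p_z) ≈ -66.27°, λ = atan2(p_y, p_x) ≈ -158.70°.

≈ 66.3°S, 158.7°W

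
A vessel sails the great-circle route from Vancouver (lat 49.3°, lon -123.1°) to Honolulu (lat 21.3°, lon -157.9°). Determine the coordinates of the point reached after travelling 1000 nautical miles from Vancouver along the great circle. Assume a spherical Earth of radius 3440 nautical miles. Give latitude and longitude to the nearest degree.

The haversine formula gives a central angle δ ≈ 0.685 rad (39.3°) between the endpoints. The total great-circle distance is δ·R ≈ 0.685 × 3440 ≈ 2357 nmi, so the target fraction is f = 1000/2357 ≈ 0.424.
Interpolate at f ≈ 0.424 with slerp weights a = sin((1−f)δ)/sin δ ≈ 0.607, b = sin(fδ)/sin δ ≈ 0.453.
p = a·p₁ + b·p₂ ≈ (-0.607, -0.491, 0.625); φ = arcsin(p_z) ≈ 38.68°, λ = atan2(p_y, p_x) ≈ -141.07°.

≈ lat 39°, lon -141°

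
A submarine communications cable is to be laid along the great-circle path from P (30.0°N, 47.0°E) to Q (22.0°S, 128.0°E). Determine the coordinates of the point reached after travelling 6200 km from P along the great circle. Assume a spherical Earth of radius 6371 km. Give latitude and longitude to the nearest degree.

≈ (0°N, 96°E)

The haversine formula gives a central angle δ ≈ 1.633 rad (93.5°) between the endpoints. The total great-circle distance is δ·R ≈ 1.633 × 6371 ≈ 10401 km, so the target fraction is f = 6200/10401 ≈ 0.596.
Interpolate at f ≈ 0.596 with slerp weights a = sin((1−f)δ)/sin δ ≈ 0.614, b = sin(fδ)/sin δ ≈ 0.828.
p = a·p₁ + b·p₂ ≈ (-0.110, 0.994, -0.003); φ = arcsin(p_z) ≈ -0.19°, λ = atan2(p_y, p_x) ≈ 96.33°.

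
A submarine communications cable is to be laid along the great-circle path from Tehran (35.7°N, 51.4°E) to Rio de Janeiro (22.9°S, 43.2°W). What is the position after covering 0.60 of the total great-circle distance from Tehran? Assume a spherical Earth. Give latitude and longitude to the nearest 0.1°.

The haversine formula gives a central angle δ ≈ 1.862 rad (106.7°) between the endpoints.
Interpolate at f = 0.60 with slerp weights a = sin((1−f)δ)/sin δ ≈ 0.708, b = sin(fδ)/sin δ ≈ 0.938.
p = a·p₁ + b·p₂ ≈ (0.989, -0.143, 0.048); φ = arcsin(p_z) ≈ 2.74°, λ = atan2(p_y, p_x) ≈ -8.21°.

≈ 2.7°N, 8.2°W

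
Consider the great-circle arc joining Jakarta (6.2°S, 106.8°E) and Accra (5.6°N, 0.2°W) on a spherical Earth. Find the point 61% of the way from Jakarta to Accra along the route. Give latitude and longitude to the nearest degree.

Convert each endpoint to a unit vector on the sphere (x = cos φ cos λ, y = cos φ sin λ, z = sin φ).
The central angle between the endpoints is δ = arccos(p₁·p₂) ≈ 1.875 rad (107.4°).
Interpolate at f = 0.61 with slerp weights a = sin((1−f)δ)/sin δ ≈ 0.700, b = sin(fδ)/sin δ ≈ 0.954.
p = a·p₁ + b·p₂ ≈ (0.748, 0.663, 0.018); φ = arcsin(p_z) ≈ 1.00°, λ = atan2(p_y, p_x) ≈ 41.54°.

≈ (1°N, 42°E)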